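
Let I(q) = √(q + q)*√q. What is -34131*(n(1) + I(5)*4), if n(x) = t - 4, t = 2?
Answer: 68262 - 682620*√2 ≈ -8.9711e+5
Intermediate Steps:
n(x) = -2 (n(x) = 2 - 4 = -2)
I(q) = q*√2 (I(q) = √(2*q)*√q = (√2*√q)*√q = q*√2)
-34131*(n(1) + I(5)*4) = -34131*(-2 + (5*√2)*4) = -34131*(-2 + 20*√2) = 68262 - 682620*√2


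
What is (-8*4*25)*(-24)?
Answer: 19200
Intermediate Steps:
(-8*4*25)*(-24) = -32*25*(-24) = -800*(-24) = 19200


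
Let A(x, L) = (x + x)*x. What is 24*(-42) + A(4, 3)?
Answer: -976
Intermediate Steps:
A(x, L) = 2*x² (A(x, L) = (2*x)*x = 2*x²)
24*(-42) + A(4, 3) = 24*(-42) + 2*4² = -1008 + 2*16 = -1008 + 32 = -976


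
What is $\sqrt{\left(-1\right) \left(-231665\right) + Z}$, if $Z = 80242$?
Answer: $\sqrt{311907} \approx 558.49$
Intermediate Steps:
$\sqrt{\left(-1\right) \left(-231665\right) + Z} = \sqrt{\left(-1\right) \left(-231665\right) + 80242} = \sqrt{231665 + 80242} = \sqrt{311907}$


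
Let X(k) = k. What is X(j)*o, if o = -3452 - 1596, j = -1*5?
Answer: 25240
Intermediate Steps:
j = -5
o = -5048
X(j)*o = -5*(-5048) = 25240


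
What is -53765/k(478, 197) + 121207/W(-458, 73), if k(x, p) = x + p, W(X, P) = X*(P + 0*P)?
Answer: -375878747/4513590 ≈ -83.277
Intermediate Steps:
W(X, P) = P*X (W(X, P) = X*(P + 0) = X*P = P*X)
k(x, p) = p + x
-53765/k(478, 197) + 121207/W(-458, 73) = -53765/(197 + 478) + 121207/((73*(-458))) = -53765/675 + 121207/(-33434) = -53765*1/675 + 121207*(-1/33434) = -10753/135 - 121207/33434 = -375878747/4513590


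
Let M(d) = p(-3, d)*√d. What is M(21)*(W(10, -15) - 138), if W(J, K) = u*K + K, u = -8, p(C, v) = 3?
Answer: -99*√21 ≈ -453.67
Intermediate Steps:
W(J, K) = -7*K (W(J, K) = -8*K + K = -7*K)
M(d) = 3*√d
M(21)*(W(10, -15) - 138) = (3*√21)*(-7*(-15) - 138) = (3*√21)*(105 - 138) = (3*√21)*(-33) = -99*√21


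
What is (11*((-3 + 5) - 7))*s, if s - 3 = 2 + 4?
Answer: -495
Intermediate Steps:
s = 9 (s = 3 + (2 + 4) = 3 + 6 = 9)
(11*((-3 + 5) - 7))*s = (11*((-3 + 5) - 7))*9 = (11*(2 - 7))*9 = (11*(-5))*9 = -55*9 = -495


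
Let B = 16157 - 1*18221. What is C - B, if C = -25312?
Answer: -23248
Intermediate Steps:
B = -2064 (B = 16157 - 18221 = -2064)
C - B = -25312 - 1*(-2064) = -25312 + 2064 = -23248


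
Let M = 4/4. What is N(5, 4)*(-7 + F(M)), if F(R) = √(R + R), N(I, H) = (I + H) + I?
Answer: -98 + 14*√2 ≈ -78.201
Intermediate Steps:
N(I, H) = H + 2*I (N(I, H) = (H + I) + I = H + 2*I)
M = 1 (M = 4*(¼) = 1)
F(R) = √2*√R (F(R) = √(2*R) = √2*√R)
N(5, 4)*(-7 + F(M)) = (4 + 2*5)*(-7 + √2*√1) = (4 + 10)*(-7 + √2*1) = 14*(-7 + √2) = -98 + 14*√2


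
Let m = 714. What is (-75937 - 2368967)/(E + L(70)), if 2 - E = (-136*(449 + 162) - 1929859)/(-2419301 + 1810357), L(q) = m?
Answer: -212687088768/61998707 ≈ -3430.5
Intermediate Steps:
L(q) = 714
E = -113581/86992 (E = 2 - (-136*(449 + 162) - 1929859)/(-2419301 + 1810357) = 2 - (-136*611 - 1929859)/(-608944) = 2 - (-83096 - 1929859)*(-1)/608944 = 2 - (-2012955)*(-1)/608944 = 2 - 1*287565/86992 = 2 - 287565/86992 = -113581/86992 ≈ -1.3056)
(-75937 - 2368967)/(E + L(70)) = (-75937 - 2368967)/(-113581/86992 + 714) = -2444904/61998707/86992 = -2444904*86992/61998707 = -212687088768/61998707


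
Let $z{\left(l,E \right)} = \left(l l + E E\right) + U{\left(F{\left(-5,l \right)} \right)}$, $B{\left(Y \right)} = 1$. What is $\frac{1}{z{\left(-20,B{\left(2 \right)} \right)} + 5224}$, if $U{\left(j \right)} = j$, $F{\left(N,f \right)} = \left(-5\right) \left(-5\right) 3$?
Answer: $\frac{1}{5700} \approx 0.00017544$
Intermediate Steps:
$F{\left(N,f \right)} = 75$ ($F{\left(N,f \right)} = 25 \cdot 3 = 75$)
$z{\left(l,E \right)} = 75 + E^{2} + l^{2}$ ($z{\left(l,E \right)} = \left(l l + E E\right) + 75 = \left(l^{2} + E^{2}\right) + 75 = \left(E^{2} + l^{2}\right) + 75 = 75 + E^{2} + l^{2}$)
$\frac{1}{z{\left(-20,B{\left(2 \right)} \right)} + 5224} = \frac{1}{\left(75 + 1^{2} + \left(-20\right)^{2}\right) + 5224} = \frac{1}{\left(75 + 1 + 400\right) + 5224} = \frac{1}{476 + 5224} = \frac{1}{5700}$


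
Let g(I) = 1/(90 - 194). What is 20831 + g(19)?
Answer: 2166423/104 ≈ 20831.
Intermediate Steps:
g(I) = -1/104 (g(I) = 1/(-104) = -1/104)
20831 + g(19) = 20831 - 1/104 = 2166423/104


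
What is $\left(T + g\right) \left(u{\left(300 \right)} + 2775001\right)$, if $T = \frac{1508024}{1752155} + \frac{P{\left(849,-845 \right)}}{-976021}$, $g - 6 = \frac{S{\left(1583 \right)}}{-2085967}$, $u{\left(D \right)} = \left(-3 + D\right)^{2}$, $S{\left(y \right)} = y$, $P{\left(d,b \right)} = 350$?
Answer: $\frac{14012576100870539779077246}{713459152471889317} \approx 1.964 \cdot 10^{7}$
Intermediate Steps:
$g = \frac{12514219}{2085967}$ ($g = 6 + \frac{1583}{-2085967} = 6 + 1583 \left(- \frac{1}{2085967}\right) = 6 - \frac{1583}{2085967} = \frac{12514219}{2085967} \approx 5.9992$)
$T = \frac{1471249838254}{1710140075255}$ ($T = \frac{1508024}{1752155} + \frac{350}{-976021} = 1508024 \cdot \frac{1}{1752155} + 350 \left(- \frac{1}{976021}\right) = \frac{1508024}{1752155} - \frac{350}{976021} = \frac{1471249838254}{1710140075255} \approx 0.86031$)
$\left(T + g\right) \left(u{\left(300 \right)} + 2775001\right) = \left(\frac{1471249838254}{1710140075255} + \frac{12514219}{2085967}\right) \left(\left(-3 + 300\right)^{2} + 2775001\right) = \frac{24470046033770732463 \left(297^{2} + 2775001\right)}{3567295762359446585} = \frac{24470046033770732463 \left(88209 + 2775001\right)}{3567295762359446585} = \frac{24470046033770732463}{3567295762359446585} \cdot 2863210 = \frac{14012576100870539779077246}{713459152471889317}$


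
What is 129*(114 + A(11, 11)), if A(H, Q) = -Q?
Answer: 13287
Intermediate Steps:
129*(114 + A(11, 11)) = 129*(114 - 1*11) = 129*(114 - 11) = 129*103 = 13287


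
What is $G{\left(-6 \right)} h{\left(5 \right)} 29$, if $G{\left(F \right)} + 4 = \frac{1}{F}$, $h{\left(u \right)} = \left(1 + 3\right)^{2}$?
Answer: $- \frac{5800}{3} \approx -1933.3$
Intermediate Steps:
$h{\left(u \right)} = 16$ ($h{\left(u \right)} = 4^{2} = 16$)
$G{\left(F \right)} = -4 + \frac{1}{F}$
$G{\left(-6 \right)} h{\left(5 \right)} 29 = \left(-4 + \frac{1}{-6}\right) 16 \cdot 29 = \left(-4 - \frac{1}{6}\right) 16 \cdot 29 = \left(- \frac{25}{6}\right) 16 \cdot 29 = \left(- \frac{200}{3}\right) 29 = - \frac{5800}{3}$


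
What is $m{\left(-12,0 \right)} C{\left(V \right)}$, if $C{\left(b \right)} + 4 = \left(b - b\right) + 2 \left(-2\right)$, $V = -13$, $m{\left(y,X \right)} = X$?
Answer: $0$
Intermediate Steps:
$C{\left(b \right)} = -8$ ($C{\left(b \right)} = -4 + \left(\left(b - b\right) + 2 \left(-2\right)\right) = -4 + \left(0 - 4\right) = -4 - 4 = -8$)
$m{\left(-12,0 \right)} C{\left(V \right)} = 0 \left(-8\right) = 0$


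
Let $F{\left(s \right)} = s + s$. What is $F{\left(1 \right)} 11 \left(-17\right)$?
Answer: $-374$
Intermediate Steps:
$F{\left(s \right)} = 2 s$
$F{\left(1 \right)} 11 \left(-17\right) = 2 \cdot 1 \cdot 11 \left(-17\right) = 2 \cdot 11 \left(-17\right) = 22 \left(-17\right) = -374$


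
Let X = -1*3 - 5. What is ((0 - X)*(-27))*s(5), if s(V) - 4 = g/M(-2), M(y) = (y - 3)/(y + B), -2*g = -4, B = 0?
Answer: -5184/5 ≈ -1036.8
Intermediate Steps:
X = -8 (X = -3 - 5 = -8)
g = 2 (g = -½*(-4) = 2)
M(y) = (-3 + y)/y (M(y) = (y - 3)/(y + 0) = (-3 + y)/y)
s(V) = 24/5 (s(V) = 4 + 2/(((-3 - 2)/(-2))) = 4 + 2/((-½*(-5))) = 4 + 2/(5/2) = 4 + 2*(⅖) = 4 + ⅘ = 24/5)
((0 - X)*(-27))*s(5) = ((0 - 1*(-8))*(-27))*(24/5) = ((0 + 8)*(-27))*(24/5) = (8*(-27))*(24/5) = -216*24/5 = -5184/5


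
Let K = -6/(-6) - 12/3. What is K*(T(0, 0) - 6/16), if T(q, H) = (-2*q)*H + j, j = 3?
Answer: -63/8 ≈ -7.8750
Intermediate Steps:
K = -3 (K = -6*(-⅙) - 12*⅓ = 1 - 4 = -3)
T(q, H) = 3 - 2*H*q (T(q, H) = (-2*q)*H + 3 = -2*H*q + 3 = 3 - 2*H*q)
K*(T(0, 0) - 6/16) = -3*((3 - 2*0*0) - 6/16) = -3*((3 + 0) - 6*1/16) = -3*(3 - 3/8) = -3*21/8 = -63/8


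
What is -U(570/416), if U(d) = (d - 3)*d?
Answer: 96615/43264 ≈ 2.2332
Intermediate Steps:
U(d) = d*(-3 + d) (U(d) = (-3 + d)*d = d*(-3 + d))
-U(570/416) = -570/416*(-3 + 570/416) = -570*(1/416)*(-3 + 570*(1/416)) = -285*(-3 + 285/208)/208 = -285*(-339)/(208*208) = -1*(-96615/43264) = 96615/43264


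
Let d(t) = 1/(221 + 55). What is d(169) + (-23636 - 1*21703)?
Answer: -12513563/276 ≈ -45339.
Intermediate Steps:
d(t) = 1/276
d(169) + (-23636 - 1*21703) = 1/276 + (-23636 - 1*21703) = 1/276 + (-23636 - 21703) = 1/276 - 45339 = -12513563/276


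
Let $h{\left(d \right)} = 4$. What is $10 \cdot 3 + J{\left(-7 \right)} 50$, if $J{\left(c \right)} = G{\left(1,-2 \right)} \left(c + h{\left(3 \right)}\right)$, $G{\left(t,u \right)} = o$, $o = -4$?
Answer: $630$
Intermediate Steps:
$G{\left(t,u \right)} = -4$
$J{\left(c \right)} = -16 - 4 c$ ($J{\left(c \right)} = - 4 \left(c + 4\right) = - 4 \left(4 + c\right) = -16 - 4 c$)
$10 \cdot 3 + J{\left(-7 \right)} 50 = 10 \cdot 3 + \left(-16 - -28\right) 50 = 30 + \left(-16 + 28\right) 50 = 30 + 12 \cdot 50 = 30 + 600 = 630$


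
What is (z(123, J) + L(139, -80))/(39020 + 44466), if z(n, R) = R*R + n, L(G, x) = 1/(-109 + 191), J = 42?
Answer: 154735/6845852 ≈ 0.022603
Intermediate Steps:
L(G, x) = 1/82
z(n, R) = n + R² (z(n, R) = R² + n = n + R²)
(z(123, J) + L(139, -80))/(39020 + 44466) = ((123 + 42²) + 1/82)/(39020 + 44466) = ((123 + 1764) + 1/82)/83486 = (1887 + 1/82)*(1/83486) = (154735/82)*(1/83486) = 154735/6845852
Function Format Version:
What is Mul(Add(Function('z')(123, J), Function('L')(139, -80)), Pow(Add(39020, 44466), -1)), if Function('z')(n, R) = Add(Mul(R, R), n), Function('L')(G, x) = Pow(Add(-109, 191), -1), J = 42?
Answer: Rational(154735, 6845852) ≈ 0.022603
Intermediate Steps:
Function('L')(G, x) = Rational(1, 82) (Function('L')(G, x) = Pow(82, -1) = Rational(1, 82))
Function('z')(n, R) = Add(n, Pow(R, 2)) (Function('z')(n, R) = Add(Pow(R, 2), n) = Add(n, Pow(R, 2)))
Mul(Add(Function('z')(123, J), Function('L')(139, -80)), Pow(Add(39020, 44466), -1)) = Mul(Add(Add(123, Pow(42, 2)), Rational(1, 82)), Pow(Add(39020, 44466), -1)) = Mul(Add(Add(123, 1764), Rational(1, 82)), Pow(83486, -1)) = Mul(Add(1887, Rational(1, 82)), Rational(1, 83486)) = Mul(Rational(154735, 82), Rational(1, 83486)) = Rational(154735, 6845852)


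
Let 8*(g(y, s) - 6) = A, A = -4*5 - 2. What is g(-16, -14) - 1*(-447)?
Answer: 1801/4 ≈ 450.25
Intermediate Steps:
A = -22 (A = -20 - 2 = -22)
g(y, s) = 13/4 (g(y, s) = 6 + (⅛)*(-22) = 6 - 11/4 = 13/4)
g(-16, -14) - 1*(-447) = 13/4 - 1*(-447) = 13/4 + 447 = 1801/4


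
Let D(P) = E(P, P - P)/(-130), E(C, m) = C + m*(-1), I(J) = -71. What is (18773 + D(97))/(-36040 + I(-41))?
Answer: -2440393/4694430 ≈ -0.51985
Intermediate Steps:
E(C, m) = C - m
D(P) = -P/130 (D(P) = (P - (P - P))/(-130) = (P - 1*0)*(-1/130) = (P + 0)*(-1/130) = P*(-1/130) = -P/130)
(18773 + D(97))/(-36040 + I(-41)) = (18773 - 1/130*97)/(-36040 - 71) = (18773 - 97/130)/(-36111) = (2440393/130)*(-1/36111) = -2440393/4694430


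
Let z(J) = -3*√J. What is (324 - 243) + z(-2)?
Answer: 81 - 3*I*√2 ≈ 81.0 - 4.2426*I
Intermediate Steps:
(324 - 243) + z(-2) = (324 - 243) - 3*I*√2 = 81 - 3*I*√2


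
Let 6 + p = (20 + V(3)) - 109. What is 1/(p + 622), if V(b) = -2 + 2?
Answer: 1/527 ≈ 0.0018975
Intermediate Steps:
V(b) = 0
p = -95 (p = -6 + ((20 + 0) - 109) = -6 + (20 - 109) = -6 - 89 = -95)
1/(p + 622) = 1/(-95 + 622) = 1/527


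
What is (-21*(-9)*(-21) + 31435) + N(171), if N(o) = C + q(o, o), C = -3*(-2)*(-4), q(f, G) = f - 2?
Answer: 27611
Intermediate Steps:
q(f, G) = -2 + f
C = -24 (C = 6*(-4) = -24)
N(o) = -26 + o (N(o) = -24 + (-2 + o) = -26 + o)
(-21*(-9)*(-21) + 31435) + N(171) = (-21*(-9)*(-21) + 31435) + (-26 + 171) = (189*(-21) + 31435) + 145 = (-3969 + 31435) + 145 = 27466 + 145 = 27611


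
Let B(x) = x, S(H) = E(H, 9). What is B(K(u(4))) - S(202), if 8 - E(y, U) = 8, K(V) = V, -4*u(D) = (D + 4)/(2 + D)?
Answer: -⅓ ≈ -0.33333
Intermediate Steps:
u(D) = -(4 + D)/(4*(2 + D)) (u(D) = -(D + 4)/(4*(2 + D)) = -(4 + D)/(4*(2 + D)))
E(y, U) = 0 (E(y, U) = 8 - 1*8 = 8 - 8 = 0)
S(H) = 0
B(K(u(4))) - S(202) = (-4 - 1*4)/(4*(2 + 4)) - 1*0 = (¼)*(-4 - 4)/6 + 0 = (¼)*(⅙)*(-8) + 0 = -⅓ + 0 = -⅓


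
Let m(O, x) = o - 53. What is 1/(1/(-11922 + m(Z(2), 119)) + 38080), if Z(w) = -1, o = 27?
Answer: 11948/454979839 ≈ 2.6261e-5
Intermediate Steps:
m(O, x) = -26 (m(O, x) = 27 - 53 = -26)
1/(1/(-11922 + m(Z(2), 119)) + 38080) = 1/(1/(-11922 - 26) + 38080) = 1/(1/(-11948) + 38080) = 1/(-1/11948 + 38080) = 1/(454979839/11948) = 11948/454979839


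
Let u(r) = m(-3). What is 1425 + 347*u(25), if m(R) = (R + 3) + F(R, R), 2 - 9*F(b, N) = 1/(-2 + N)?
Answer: 67942/45 ≈ 1509.8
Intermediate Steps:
F(b, N) = 2/9 - 1/(9*(-2 + N))
m(R) = 3 + R + (-5 + 2*R)/(9*(-2 + R)) (m(R) = (R + 3) + (-5 + 2*R)/(9*(-2 + R)) = (3 + R) + (-5 + 2*R)/(9*(-2 + R)) = 3 + R + (-5 + 2*R)/(9*(-2 + R)))
u(r) = 11/45 (u(r) = (-59 + 9*(-3)² + 11*(-3))/(9*(-2 - 3)) = (⅑)*(-59 + 9*9 - 33)/(-5) = (⅑)*(-⅕)*(-59 + 81 - 33) = (⅑)*(-⅕)*(-11) = 11/45)
1425 + 347*u(25) = 1425 + 347*(11/45) = 1425 + 3817/45 = 67942/45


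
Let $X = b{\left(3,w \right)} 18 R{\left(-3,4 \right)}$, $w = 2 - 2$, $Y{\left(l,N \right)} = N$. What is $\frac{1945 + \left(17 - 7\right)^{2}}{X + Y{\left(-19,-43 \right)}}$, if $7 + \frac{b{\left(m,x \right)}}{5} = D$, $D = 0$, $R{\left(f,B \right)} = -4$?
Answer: $\frac{2045}{2477} \approx 0.8256$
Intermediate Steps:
$w = 0$ ($w = 2 - 2 = 0$)
$b{\left(m,x \right)} = -35$ ($b{\left(m,x \right)} = -35 + 5 \cdot 0 = -35 + 0 = -35$)
$X = 2520$ ($X = \left(-35\right) 18 \left(-4\right) = \left(-630\right) \left(-4\right) = 2520$)
$\frac{1945 + \left(17 - 7\right)^{2}}{X + Y{\left(-19,-43 \right)}} = \frac{1945 + \left(17 - 7\right)^{2}}{2520 - 43} = \frac{1945 + 10^{2}}{2477} = \left(1945 + 100\right) \frac{1}{2477} = 2045 \cdot \frac{1}{2477} = \frac{2045}{2477}$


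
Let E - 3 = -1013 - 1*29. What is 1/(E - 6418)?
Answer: -1/7457 ≈ -0.00013410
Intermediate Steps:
E = -1039 (E = 3 + (-1013 - 1*29) = 3 + (-1013 - 29) = 3 - 1042 = -1039)
1/(E - 6418) = 1/(-1039 - 6418) = 1/(-7457) = -1/7457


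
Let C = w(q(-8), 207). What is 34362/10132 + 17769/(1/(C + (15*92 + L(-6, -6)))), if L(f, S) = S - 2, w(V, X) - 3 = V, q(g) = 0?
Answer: 123774428931/5066 ≈ 2.4432e+7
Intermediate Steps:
w(V, X) = 3 + V
L(f, S) = -2 + S
C = 3 (C = 3 + 0 = 3)
34362/10132 + 17769/(1/(C + (15*92 + L(-6, -6)))) = 34362/10132 + 17769/(1/(3 + (15*92 + (-2 - 6)))) = 34362*(1/10132) + 17769/(1/(3 + (1380 - 8))) = 17181/5066 + 17769/(1/(3 + 1372)) = 17181/5066 + 17769/(1/1375) = 17181/5066 + 17769*1375 = 17181/5066 + 24432375 = 123774428931/5066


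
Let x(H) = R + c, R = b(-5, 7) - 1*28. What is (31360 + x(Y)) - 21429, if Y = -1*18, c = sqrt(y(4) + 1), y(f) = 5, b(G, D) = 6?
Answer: 9909 + sqrt(6) ≈ 9911.5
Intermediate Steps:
c = sqrt(6) (c = sqrt(5 + 1) = sqrt(6) ≈ 2.4495)
R = -22 (R = 6 - 1*28 = 6 - 28 = -22)
Y = -18
x(H) = -22 + sqrt(6)
(31360 + x(Y)) - 21429 = (31360 + (-22 + sqrt(6))) - 21429 = (31338 + sqrt(6)) - 21429 = 9909 + sqrt(6)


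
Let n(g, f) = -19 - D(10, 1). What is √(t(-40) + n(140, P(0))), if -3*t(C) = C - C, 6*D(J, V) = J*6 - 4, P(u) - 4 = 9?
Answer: I*√255/3 ≈ 5.3229*I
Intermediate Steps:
P(u) = 13 (P(u) = 4 + 9 = 13)
D(J, V) = -⅔ + J (D(J, V) = (J*6 - 4)/6 = (6*J - 4)/6 = (-4 + 6*J)/6 = -⅔ + J)
n(g, f) = -85/3 (n(g, f) = -19 - (-⅔ + 10) = -19 - 1*28/3 = -19 - 28/3 = -85/3)
t(C) = 0 (t(C) = -(C - C)/3 = -⅓*0 = 0)
√(t(-40) + n(140, P(0))) = √(0 - 85/3) = √(-85/3) = I*√255/3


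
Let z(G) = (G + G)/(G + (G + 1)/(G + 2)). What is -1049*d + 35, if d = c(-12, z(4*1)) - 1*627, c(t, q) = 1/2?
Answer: 1314467/2 ≈ 6.5723e+5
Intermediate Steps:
z(G) = 2*G/(G + (1 + G)/(2 + G)) (z(G) = (2*G)/(G + (1 + G)/(2 + G)) = 2*G/(G + (1 + G)/(2 + G)))
c(t, q) = 1/2
d = -1253/2 (d = 1/2 - 1*627 = 1/2 - 627 = -1253/2 ≈ -626.50)
-1049*d + 35 = -1049*(-1253/2) + 35 = 1314397/2 + 35 = 1314467/2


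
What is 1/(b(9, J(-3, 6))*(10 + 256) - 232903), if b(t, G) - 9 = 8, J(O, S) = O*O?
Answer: -1/228381 ≈ -4.3786e-6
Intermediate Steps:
J(O, S) = O²
b(t, G) = 17 (b(t, G) = 9 + 8 = 17)
1/(b(9, J(-3, 6))*(10 + 256) - 232903) = 1/(17*(10 + 256) - 232903) = 1/(17*266 - 232903) = 1/(4522 - 232903) = 1/(-228381) = -1/228381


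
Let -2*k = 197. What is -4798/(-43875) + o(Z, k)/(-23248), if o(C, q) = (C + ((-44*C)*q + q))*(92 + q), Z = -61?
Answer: -301320414509/4080024000 ≈ -73.853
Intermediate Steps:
k = -197/2 (k = -1/2*197 = -197/2 ≈ -98.500)
o(C, q) = (92 + q)*(C + q - 44*C*q) (o(C, q) = (C + (-44*C*q + q))*(92 + q) = (C + (q - 44*C*q))*(92 + q) = (C + q - 44*C*q)*(92 + q) = (92 + q)*(C + q - 44*C*q))
-4798/(-43875) + o(Z, k)/(-23248) = -4798/(-43875) + ((-197/2)**2 + 92*(-61) + 92*(-197/2) - 4047*(-61)*(-197/2) - 44*(-61)*(-197/2)**2)/(-23248) = -4798*(-1/43875) + (38809/4 - 5612 - 9062 - 48632799/2 - 44*(-61)*38809/4)*(-1/23248) = 4798/43875 + (38809/4 - 5612 - 9062 - 48632799/2 + 26040839)*(-1/23248) = 4798/43875 + (6877871/4)*(-1/23248) = 4798/43875 - 6877871/92992 = -301320414509/4080024000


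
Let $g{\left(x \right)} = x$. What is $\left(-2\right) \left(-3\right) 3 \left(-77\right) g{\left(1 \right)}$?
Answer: $-1386$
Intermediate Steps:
$\left(-2\right) \left(-3\right) 3 \left(-77\right) g{\left(1 \right)} = \left(-2\right) \left(-3\right) 3 \left(-77\right) 1 = 6 \cdot 3 \left(-77\right) 1 = 18 \left(-77\right) 1 = \left(-1386\right) 1 = -1386$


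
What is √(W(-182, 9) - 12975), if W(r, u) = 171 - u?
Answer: I*√12813 ≈ 113.19*I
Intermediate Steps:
√(W(-182, 9) - 12975) = √((171 - 1*9) - 12975) = √((171 - 9) - 12975) = √(162 - 12975) = √(-12813) = I*√12813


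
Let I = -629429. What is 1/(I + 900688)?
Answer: 1/271259 ≈ 3.6865e-6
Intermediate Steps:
1/(I + 900688) = 1/(-629429 + 900688) = 1/271259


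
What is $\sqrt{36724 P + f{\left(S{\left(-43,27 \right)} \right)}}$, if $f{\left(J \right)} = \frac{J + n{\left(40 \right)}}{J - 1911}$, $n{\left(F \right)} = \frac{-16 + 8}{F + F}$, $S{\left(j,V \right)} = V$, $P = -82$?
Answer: $\frac{i \sqrt{267217956662190}}{9420} \approx 1735.3 i$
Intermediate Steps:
$n{\left(F \right)} = - \frac{4}{F}$ ($n{\left(F \right)} = - \frac{8}{2 F} = - 8 \frac{1}{2 F} = - \frac{4}{F}$)
$f{\left(J \right)} = \frac{- \frac{1}{10} + J}{-1911 + J}$ ($f{\left(J \right)} = \frac{J - \frac{4}{40}}{J - 1911} = \frac{J - \frac{1}{10}}{-1911 + J} = \frac{- \frac{1}{10} + J}{-1911 + J}$)
$\sqrt{36724 P + f{\left(S{\left(-43,27 \right)} \right)}} = \sqrt{36724 \left(-82\right) + \frac{- \frac{1}{10} + 27}{-1911 + 27}} = \sqrt{-3011368 + \frac{1}{-1884} \cdot \frac{269}{10}} = \sqrt{-3011368 - \frac{269}{18840}} = \sqrt{- \frac{56734173389}{18840}} = \frac{i \sqrt{267217956662190}}{9420}$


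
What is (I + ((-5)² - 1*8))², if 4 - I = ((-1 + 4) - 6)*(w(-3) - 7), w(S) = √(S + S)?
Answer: -54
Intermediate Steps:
w(S) = √2*√S (w(S) = √(2*S) = √2*√S)
I = -17 + 3*I*√6 (I = 4 - ((-1 + 4) - 6)*(√2*√(-3) - 7) = 4 - (3 - 6)*(√2*(I*√3) - 7) = 4 - (-3)*(I*√6 - 7) = 4 - (-3)*(-7 + I*√6) = 4 - (21 - 3*I*√6) = 4 + (-21 + 3*I*√6) = -17 + 3*I*√6 ≈ -17.0 + 7.3485*I)
(I + ((-5)² - 1*8))² = ((-17 + 3*I*√6) + ((-5)² - 1*8))² = ((-17 + 3*I*√6) + (25 - 8))² = ((-17 + 3*I*√6) + 17)² = (3*I*√6)² = -54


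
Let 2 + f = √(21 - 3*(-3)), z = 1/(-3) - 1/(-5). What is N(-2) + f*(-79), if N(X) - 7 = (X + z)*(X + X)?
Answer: 2603/15 - 79*√30 ≈ -259.17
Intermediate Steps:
z = -2/15 (z = 1*(-⅓) - 1*(-⅕) = -⅓ + ⅕ = -2/15 ≈ -0.13333)
N(X) = 7 + 2*X*(-2/15 + X) (N(X) = 7 + (X - 2/15)*(X + X) = 7 + (-2/15 + X)*(2*X) = 7 + 2*X*(-2/15 + X))
f = -2 + √30 (f = -2 + √(21 - 3*(-3)) = -2 + √(21 + 9) = -2 + √30 ≈ 3.4772)
N(-2) + f*(-79) = (7 + 2*(-2)² - 4/15*(-2)) + (-2 + √30)*(-79) = (7 + 2*4 + 8/15) + (158 - 79*√30) = (7 + 8 + 8/15) + (158 - 79*√30) = 233/15 + (158 - 79*√30) = 2603/15 - 79*√30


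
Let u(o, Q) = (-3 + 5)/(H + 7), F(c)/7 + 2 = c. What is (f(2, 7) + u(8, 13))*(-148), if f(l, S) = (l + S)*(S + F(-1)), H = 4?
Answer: 204832/11 ≈ 18621.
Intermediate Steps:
F(c) = -14 + 7*c
f(l, S) = (-21 + S)*(S + l) (f(l, S) = (l + S)*(S + (-14 + 7*(-1))) = (S + l)*(S + (-14 - 7)) = (S + l)*(S - 21) = (S + l)*(-21 + S) = (-21 + S)*(S + l))
u(o, Q) = 2/11 (u(o, Q) = (-3 + 5)/(4 + 7) = 2/11)
(f(2, 7) + u(8, 13))*(-148) = ((7² - 21*7 - 21*2 + 7*2) + 2/11)*(-148) = ((49 - 147 - 42 + 14) + 2/11)*(-148) = (-126 + 2/11)*(-148) = -1384/11*(-148) = 204832/11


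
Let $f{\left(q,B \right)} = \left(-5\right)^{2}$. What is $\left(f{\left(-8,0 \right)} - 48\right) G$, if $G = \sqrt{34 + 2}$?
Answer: $-138$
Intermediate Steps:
$f{\left(q,B \right)} = 25$
$G = 6$ ($G = \sqrt{36} = 6$)
$\left(f{\left(-8,0 \right)} - 48\right) G = \left(25 - 48\right) 6 = \left(-23\right) 6 = -138$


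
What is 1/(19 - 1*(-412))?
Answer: 1/431 ≈ 0.0023202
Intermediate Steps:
1/(19 - 1*(-412)) = 1/(19 + 412) = 1/431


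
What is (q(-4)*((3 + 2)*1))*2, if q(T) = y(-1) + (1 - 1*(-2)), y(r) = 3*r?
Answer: 0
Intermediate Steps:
q(T) = 0 (q(T) = 3*(-1) + (1 - 1*(-2)) = -3 + (1 + 2) = -3 + 3 = 0)
(q(-4)*((3 + 2)*1))*2 = (0*((3 + 2)*1))*2 = (0*(5*1))*2 = (0*5)*2 = 0*2 = 0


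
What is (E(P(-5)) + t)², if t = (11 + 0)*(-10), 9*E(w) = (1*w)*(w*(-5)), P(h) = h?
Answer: 1243225/81 ≈ 15348.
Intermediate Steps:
E(w) = -5*w²/9 (E(w) = ((1*w)*(w*(-5)))/9 = (w*(-5*w))/9 = (-5*w²)/9 = -5*w²/9)
t = -110 (t = 11*(-10) = -110)
(E(P(-5)) + t)² = (-5/9*(-5)² - 110)² = (-5/9*25 - 110)² = (-125/9 - 110)² = (-1115/9)² = 1243225/81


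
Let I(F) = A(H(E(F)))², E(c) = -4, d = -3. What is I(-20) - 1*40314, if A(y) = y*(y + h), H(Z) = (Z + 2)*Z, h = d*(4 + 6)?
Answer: -9338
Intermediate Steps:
h = -30 (h = -3*(4 + 6) = -3*10 = -30)
H(Z) = Z*(2 + Z) (H(Z) = (2 + Z)*Z = Z*(2 + Z))
A(y) = y*(-30 + y) (A(y) = y*(y - 30) = y*(-30 + y))
I(F) = 30976 (I(F) = ((-4*(2 - 4))*(-30 - 4*(2 - 4)))² = ((-4*(-2))*(-30 - 4*(-2)))² = (8*(-30 + 8))² = (8*(-22))² = (-176)² = 30976)
I(-20) - 1*40314 = 30976 - 1*40314 = 30976 - 40314 = -9338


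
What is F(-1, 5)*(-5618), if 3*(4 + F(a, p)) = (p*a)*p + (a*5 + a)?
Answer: 241574/3 ≈ 80525.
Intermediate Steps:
F(a, p) = -4 + 2*a + a*p**2/3 (F(a, p) = -4 + ((p*a)*p + (a*5 + a))/3 = -4 + ((a*p)*p + (5*a + a))/3 = -4 + (a*p**2 + 6*a)/3 = -4 + (6*a + a*p**2)/3 = -4 + (2*a + a*p**2/3) = -4 + 2*a + a*p**2/3)
F(-1, 5)*(-5618) = (-4 + 2*(-1) + (1/3)*(-1)*5**2)*(-5618) = (-4 - 2 + (1/3)*(-1)*25)*(-5618) = (-4 - 2 - 25/3)*(-5618) = -43/3*(-5618) = 241574/3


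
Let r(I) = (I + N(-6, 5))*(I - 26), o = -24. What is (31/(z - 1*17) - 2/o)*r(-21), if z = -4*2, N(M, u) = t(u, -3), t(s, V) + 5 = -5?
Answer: -505579/300 ≈ -1685.3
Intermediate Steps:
t(s, V) = -10 (t(s, V) = -5 - 5 = -10)
N(M, u) = -10
z = -8
r(I) = (-26 + I)*(-10 + I) (r(I) = (I - 10)*(I - 26) = (-10 + I)*(-26 + I) = (-26 + I)*(-10 + I))
(31/(z - 1*17) - 2/o)*r(-21) = (31/(-8 - 1*17) - 2/(-24))*(260 + (-21)² - 36*(-21)) = (31/(-8 - 17) - 2*(-1/24))*(260 + 441 + 756) = (31/(-25) + 1/12)*1457 = (31*(-1/25) + 1/12)*1457 = (-31/25 + 1/12)*1457 = -347/300*1457 = -505579/300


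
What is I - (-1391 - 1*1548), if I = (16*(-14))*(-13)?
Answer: 5851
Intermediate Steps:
I = 2912 (I = -224*(-13) = 2912)
I - (-1391 - 1*1548) = 2912 - (-1391 - 1*1548) = 2912 - (-1391 - 1548) = 2912 - 1*(-2939) = 2912 + 2939 = 5851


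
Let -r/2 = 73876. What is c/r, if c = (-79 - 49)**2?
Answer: -2048/18469 ≈ -0.11089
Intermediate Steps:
r = -147752 (r = -2*73876 = -147752)
c = 16384 (c = (-128)**2 = 16384)
c/r = 16384/(-147752) = 16384*(-1/147752) = -2048/18469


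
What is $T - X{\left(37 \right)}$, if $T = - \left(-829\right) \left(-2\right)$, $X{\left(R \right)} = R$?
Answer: $-1695$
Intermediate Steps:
$T = -1658$ ($T = \left(-1\right) 1658 = -1658$)
$T - X{\left(37 \right)} = -1658 - 37 = -1695$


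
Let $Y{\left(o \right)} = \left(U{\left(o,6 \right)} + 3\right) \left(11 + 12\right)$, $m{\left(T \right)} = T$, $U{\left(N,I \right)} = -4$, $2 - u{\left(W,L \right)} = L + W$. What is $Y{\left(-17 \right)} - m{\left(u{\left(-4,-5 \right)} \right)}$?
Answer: $-34$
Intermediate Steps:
$u{\left(W,L \right)} = 2 - L - W$ ($u{\left(W,L \right)} = 2 - \left(L + W\right) = 2 - L - W$)
$Y{\left(o \right)} = -23$ ($Y{\left(o \right)} = \left(-4 + 3\right) \left(11 + 12\right) = \left(-1\right) 23 = -23$)
$Y{\left(-17 \right)} - m{\left(u{\left(-4,-5 \right)} \right)} = -23 - \left(2 - -5 - -4\right) = -23 - \left(2 + 5 + 4\right) = -23 - 11 = -34$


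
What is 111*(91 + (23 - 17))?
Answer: 10767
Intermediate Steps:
111*(91 + (23 - 17)) = 111*(91 + 6) = 111*97 = 10767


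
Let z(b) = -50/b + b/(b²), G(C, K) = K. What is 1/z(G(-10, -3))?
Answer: 3/49 ≈ 0.061224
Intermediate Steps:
z(b) = -49/b (z(b) = -50/b + b/b² = -50/b + 1/b = -49/b)
1/z(G(-10, -3)) = 1/(-49/(-3)) = 1/(-49*(-⅓)) = 1/(49/3) = 3/49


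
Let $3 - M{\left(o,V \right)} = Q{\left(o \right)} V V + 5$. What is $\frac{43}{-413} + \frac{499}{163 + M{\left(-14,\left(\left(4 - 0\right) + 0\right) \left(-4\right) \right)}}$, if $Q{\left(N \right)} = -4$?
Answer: $\frac{155132}{489405} \approx 0.31698$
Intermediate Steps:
$M{\left(o,V \right)} = -2 + 4 V^{2}$ ($M{\left(o,V \right)} = 3 - \left(- 4 V V + 5\right) = 3 - \left(- 4 V^{2} + 5\right) = 3 - \left(5 - 4 V^{2}\right) = 3 + \left(-5 + 4 V^{2}\right) = -2 + 4 V^{2}$)
$\frac{43}{-413} + \frac{499}{163 + M{\left(-14,\left(\left(4 - 0\right) + 0\right) \left(-4\right) \right)}} = \frac{43}{-413} + \frac{499}{163 - \left(2 - 4 \left(\left(\left(4 - 0\right) + 0\right) \left(-4\right)\right)^{2}\right)} = 43 \left(- \frac{1}{413}\right) + \frac{499}{163 - \left(2 - 4 \left(\left(\left(4 + 0\right) + 0\right) \left(-4\right)\right)^{2}\right)} = - \frac{43}{413} + \frac{499}{163 - \left(2 - 4 \left(\left(4 + 0\right) \left(-4\right)\right)^{2}\right)} = - \frac{43}{413} + \frac{499}{163 - \left(2 - 4 \left(4 \left(-4\right)\right)^{2}\right)} = - \frac{43}{413} + \frac{499}{163 - \left(2 - 4 \left(-16\right)^{2}\right)} = - \frac{43}{413} + \frac{499}{163 + \left(-2 + 4 \cdot 256\right)} = - \frac{43}{413} + \frac{499}{163 + \left(-2 + 1024\right)} = - \frac{43}{413} + \frac{499}{163 + 1022} = - \frac{43}{413} + \frac{499}{1185} = \frac{155132}{489405}$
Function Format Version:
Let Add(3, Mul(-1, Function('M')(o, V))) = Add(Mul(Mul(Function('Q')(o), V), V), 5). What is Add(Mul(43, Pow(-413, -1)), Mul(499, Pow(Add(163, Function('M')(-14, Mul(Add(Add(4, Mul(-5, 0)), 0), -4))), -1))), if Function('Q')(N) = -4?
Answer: Rational(155132, 489405) ≈ 0.31698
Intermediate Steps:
Function('M')(o, V) = Add(-2, Mul(4, Pow(V, 2))) (Function('M')(o, V) = Add(3, Mul(-1, Add(Mul(Mul(-4, V), V), 5))) = Add(3, Mul(-1, Add(Mul(-4, Pow(V, 2)), 5))) = Add(3, Mul(-1, Add(5, Mul(-4, Pow(V, 2))))) = Add(3, Add(-5, Mul(4, Pow(V, 2)))) = Add(-2, Mul(4, Pow(V, 2))))
Add(Mul(43, Pow(-413, -1)), Mul(499, Pow(Add(163, Function('M')(-14, Mul(Add(Add(4, Mul(-5, 0)), 0), -4))), -1))) = Add(Mul(43, Pow(-413, -1)), Mul(499, Pow(Add(163, Add(-2, Mul(4, Pow(Mul(Add(Add(4, Mul(-5, 0)), 0), -4), 2)))), -1))) = Add(Mul(43, Rational(-1, 413)), Mul(499, Pow(Add(163, Add(-2, Mul(4, Pow(Mul(Add(Add(4, 0), 0), -4), 2)))), -1))) = Add(Rational(-43, 413), Mul(499, Pow(Add(163, Add(-2, Mul(4, Pow(Mul(Add(4, 0), -4), 2)))), -1))) = Add(Rational(-43, 413), Mul(499, Pow(Add(163, Add(-2, Mul(4, Pow(Mul(4, -4), 2)))), -1))) = Add(Rational(-43, 413), Mul(499, Pow(Add(163, Add(-2, Mul(4, Pow(-16, 2)))), -1))) = Add(Rational(-43, 413), Mul(499, Pow(Add(163, Add(-2, Mul(4, 256))), -1))) = Add(Rational(-43, 413), Mul(499, Pow(Add(163, Add(-2, 1024)), -1))) = Add(Rational(-43, 413), Mul(499, Pow(Add(163, 1022), -1))) = Add(Rational(-43, 413), Mul(499, Pow(1185, -1))) = Add(Rational(-43, 413), Mul(499, Rational(1, 1185))) = Add(Rational(-43, 413), Rational(499, 1185)) = Rational(155132, 489405)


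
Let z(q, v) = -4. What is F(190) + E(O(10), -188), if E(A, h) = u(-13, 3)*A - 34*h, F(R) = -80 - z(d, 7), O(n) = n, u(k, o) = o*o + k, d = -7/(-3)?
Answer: 6276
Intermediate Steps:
d = 7/3 (d = -7*(-⅓) = 7/3 ≈ 2.3333)
u(k, o) = k + o² (u(k, o) = o² + k = k + o²)
F(R) = -76 (F(R) = -80 - 1*(-4) = -80 + 4 = -76)
E(A, h) = -34*h - 4*A (E(A, h) = (-13 + 3²)*A - 34*h = (-13 + 9)*A - 34*h = -4*A - 34*h = -34*h - 4*A)
F(190) + E(O(10), -188) = -76 + (-34*(-188) - 4*10) = -76 + (6392 - 40) = -76 + 6352 = 6276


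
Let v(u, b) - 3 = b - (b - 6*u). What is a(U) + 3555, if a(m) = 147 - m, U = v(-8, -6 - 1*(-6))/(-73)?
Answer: 270201/73 ≈ 3701.4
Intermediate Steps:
v(u, b) = 3 + 6*u (v(u, b) = 3 + (b - (b - 6*u)) = 3 + (b + (-b + 6*u)) = 3 + 6*u)
U = 45/73 (U = (3 + 6*(-8))/(-73) = (3 - 48)*(-1/73) = -45*(-1/73) = 45/73 ≈ 0.61644)
a(U) + 3555 = (147 - 1*45/73) + 3555 = (147 - 45/73) + 3555 = 10686/73 + 3555 = 270201/73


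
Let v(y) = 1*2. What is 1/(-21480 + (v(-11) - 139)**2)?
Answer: -1/2711 ≈ -0.00036887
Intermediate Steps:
v(y) = 2
1/(-21480 + (v(-11) - 139)**2) = 1/(-21480 + (2 - 139)**2) = 1/(-21480 + (-137)**2) = 1/(-21480 + 18769) = 1/(-2711) = -1/2711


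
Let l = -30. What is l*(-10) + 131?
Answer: 431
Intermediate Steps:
l*(-10) + 131 = -30*(-10) + 131 = 300 + 131 = 431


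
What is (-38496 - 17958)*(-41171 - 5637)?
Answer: 2642498832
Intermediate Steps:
(-38496 - 17958)*(-41171 - 5637) = -56454*(-46808) = 2642498832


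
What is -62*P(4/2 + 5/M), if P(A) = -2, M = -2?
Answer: 124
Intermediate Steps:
-62*P(4/2 + 5/M) = -62*(-2) = 124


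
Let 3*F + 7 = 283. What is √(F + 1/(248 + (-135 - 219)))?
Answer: 7*√21094/106 ≈ 9.5912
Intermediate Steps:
F = 92 (F = -7/3 + (⅓)*283 = -7/3 + 283/3 = 92)
√(F + 1/(248 + (-135 - 219))) = √(92 + 1/(248 + (-135 - 219))) = √(92 + 1/(248 - 354)) = √(92 + 1/(-106)) = √(92 - 1/106) = √(9751/106) = 7*√21094/106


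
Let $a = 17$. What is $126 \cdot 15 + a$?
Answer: $1907$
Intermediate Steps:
$126 \cdot 15 + a = 126 \cdot 15 + 17 = 1890 + 17 = 1907$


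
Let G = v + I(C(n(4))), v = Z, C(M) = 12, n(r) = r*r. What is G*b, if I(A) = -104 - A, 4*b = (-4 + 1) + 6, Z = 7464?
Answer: 5511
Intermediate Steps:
n(r) = r²
v = 7464
b = ¾ (b = ((-4 + 1) + 6)/4 = (-3 + 6)/4 = (¼)*3 = ¾ ≈ 0.75000)
G = 7348 (G = 7464 + (-104 - 1*12) = 7464 + (-104 - 12) = 7464 - 116 = 7348)
G*b = 7348*(¾) = 5511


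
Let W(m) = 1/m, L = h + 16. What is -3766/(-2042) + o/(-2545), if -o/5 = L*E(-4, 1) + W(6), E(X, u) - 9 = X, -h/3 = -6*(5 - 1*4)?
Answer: 6793123/3118134 ≈ 2.1786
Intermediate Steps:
h = 18 (h = -(-18)*(5 - 1*4) = -(-18)*(5 - 4) = -(-18) = -3*(-6) = 18)
L = 34 (L = 18 + 16 = 34)
E(X, u) = 9 + X
o = -5105/6 (o = -5*(34*(9 - 4) + 1/6) = -5*(34*5 + ⅙) = -5*(170 + ⅙) = -5*1021/6 = -5105/6 ≈ -850.83)
-3766/(-2042) + o/(-2545) = -3766/(-2042) - 5105/6/(-2545) = -3766*(-1/2042) - 5105/6*(-1/2545) = 1883/1021 + 1021/3054 = 6793123/3118134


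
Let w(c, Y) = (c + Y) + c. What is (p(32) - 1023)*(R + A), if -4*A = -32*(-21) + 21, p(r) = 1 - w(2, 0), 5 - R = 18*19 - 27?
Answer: 991629/2 ≈ 4.9581e+5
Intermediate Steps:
w(c, Y) = Y + 2*c (w(c, Y) = (Y + c) + c = Y + 2*c)
R = -310 (R = 5 - (18*19 - 27) = 5 - (342 - 27) = 5 - 1*315 = 5 - 315 = -310)
p(r) = -3 (p(r) = 1 - (0 + 2*2) = 1 - (0 + 4) = 1 - 1*4 = 1 - 4 = -3)
A = -693/4 (A = -(-32*(-21) + 21)/4 = -(672 + 21)/4 = -1/4*693 = -693/4 ≈ -173.25)
(p(32) - 1023)*(R + A) = (-3 - 1023)*(-310 - 693/4) = -1026*(-1933/4) = 991629/2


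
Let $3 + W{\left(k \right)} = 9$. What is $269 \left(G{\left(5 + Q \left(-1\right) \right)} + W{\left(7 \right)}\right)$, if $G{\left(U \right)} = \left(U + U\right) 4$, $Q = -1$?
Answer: $14526$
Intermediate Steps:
$G{\left(U \right)} = 8 U$ ($G{\left(U \right)} = 2 U 4 = 8 U$)
$W{\left(k \right)} = 6$ ($W{\left(k \right)} = -3 + 9 = 6$)
$269 \left(G{\left(5 + Q \left(-1\right) \right)} + W{\left(7 \right)}\right) = 269 \left(8 \left(5 - -1\right) + 6\right) = 269 \left(8 \left(5 + 1\right) + 6\right) = 269 \left(8 \cdot 6 + 6\right) = 269 \left(48 + 6\right) = 269 \cdot 54 = 14526$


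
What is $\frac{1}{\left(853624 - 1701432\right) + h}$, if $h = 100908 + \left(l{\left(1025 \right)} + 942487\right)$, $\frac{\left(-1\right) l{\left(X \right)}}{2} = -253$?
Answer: $\frac{1}{196093} \approx 5.0996 \cdot 10^{-6}$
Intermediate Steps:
$l{\left(X \right)} = 506$ ($l{\left(X \right)} = \left(-2\right) \left(-253\right) = 506$)
$h = 1043901$ ($h = 100908 + \left(506 + 942487\right) = 100908 + 942993 = 1043901$)
$\frac{1}{\left(853624 - 1701432\right) + h} = \frac{1}{\left(853624 - 1701432\right) + 1043901} = \frac{1}{-847808 + 1043901} = \frac{1}{196093}$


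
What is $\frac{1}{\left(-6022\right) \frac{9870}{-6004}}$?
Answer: $\frac{1501}{14859285} \approx 0.00010101$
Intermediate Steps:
$\frac{1}{\left(-6022\right) \frac{9870}{-6004}} = - \frac{1}{6022 \cdot 9870 \left(- \frac{1}{6004}\right)} = - \frac{1}{6022 \left(- \frac{4935}{3002}\right)} = \left(- \frac{1}{6022}\right) \left(- \frac{3002}{4935}\right) = \frac{1501}{14859285}$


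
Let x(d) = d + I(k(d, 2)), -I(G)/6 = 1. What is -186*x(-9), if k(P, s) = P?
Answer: 2790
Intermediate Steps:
I(G) = -6 (I(G) = -6*1 = -6)
x(d) = -6 + d (x(d) = d - 6 = -6 + d)
-186*x(-9) = -186*(-6 - 9) = -186*(-15) = 2790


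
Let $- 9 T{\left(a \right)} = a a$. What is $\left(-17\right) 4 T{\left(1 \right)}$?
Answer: $\frac{68}{9} \approx 7.5556$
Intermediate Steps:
$T{\left(a \right)} = - \frac{a^{2}}{9}$ ($T{\left(a \right)} = - \frac{a a}{9} = - \frac{a^{2}}{9}$)
$\left(-17\right) 4 T{\left(1 \right)} = \left(-17\right) 4 \left(- \frac{1^{2}}{9}\right) = - 68 \left(\left(- \frac{1}{9}\right) 1\right) = \left(-68\right) \left(- \frac{1}{9}\right) = \frac{68}{9}$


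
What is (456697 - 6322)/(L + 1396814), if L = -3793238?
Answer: -150125/798808 ≈ -0.18794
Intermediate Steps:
(456697 - 6322)/(L + 1396814) = (456697 - 6322)/(-3793238 + 1396814) = 450375/(-2396424) = 450375*(-1/2396424) = -150125/798808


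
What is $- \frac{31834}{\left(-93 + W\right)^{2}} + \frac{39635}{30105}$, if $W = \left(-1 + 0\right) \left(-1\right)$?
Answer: $- \frac{62289193}{25480872} \approx -2.4445$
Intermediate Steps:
$W = 1$ ($W = \left(-1\right) \left(-1\right) = 1$)
$- \frac{31834}{\left(-93 + W\right)^{2}} + \frac{39635}{30105} = - \frac{31834}{\left(-93 + 1\right)^{2}} + \frac{39635}{30105} = - \frac{31834}{\left(-92\right)^{2}} + 39635 \cdot \frac{1}{30105} = - \frac{31834}{8464} + \frac{7927}{6021} = \left(-31834\right) \frac{1}{8464} + \frac{7927}{6021} = - \frac{15917}{4232} + \frac{7927}{6021} = - \frac{62289193}{25480872}$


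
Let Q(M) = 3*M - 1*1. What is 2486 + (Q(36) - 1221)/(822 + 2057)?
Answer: 7156080/2879 ≈ 2485.6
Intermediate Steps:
Q(M) = -1 + 3*M (Q(M) = 3*M - 1 = -1 + 3*M)
2486 + (Q(36) - 1221)/(822 + 2057) = 2486 + ((-1 + 3*36) - 1221)/(822 + 2057) = 2486 + ((-1 + 108) - 1221)/2879 = 2486 + (107 - 1221)*(1/2879) = 2486 - 1114*1/2879 = 2486 - 1114/2879 = 7156080/2879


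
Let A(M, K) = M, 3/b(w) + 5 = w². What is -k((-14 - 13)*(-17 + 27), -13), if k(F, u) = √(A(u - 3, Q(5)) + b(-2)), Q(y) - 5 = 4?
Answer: -I*√19 ≈ -4.3589*I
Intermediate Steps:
Q(y) = 9 (Q(y) = 5 + 4 = 9)
b(w) = 3/(-5 + w²)
k(F, u) = √(-6 + u) (k(F, u) = √((u - 3) + 3/(-5 + (-2)²)) = √((-3 + u) + 3/(-5 + 4)) = √((-3 + u) + 3/(-1)) = √((-3 + u) + 3*(-1)) = √((-3 + u) - 3) = √(-6 + u))
-k((-14 - 13)*(-17 + 27), -13) = -√(-6 - 13) = -√(-19) = -I*√19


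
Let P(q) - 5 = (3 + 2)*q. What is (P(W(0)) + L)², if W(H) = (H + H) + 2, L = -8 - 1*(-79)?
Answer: 7396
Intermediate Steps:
L = 71 (L = -8 + 79 = 71)
W(H) = 2 + 2*H (W(H) = 2*H + 2 = 2 + 2*H)
P(q) = 5 + 5*q (P(q) = 5 + (3 + 2)*q = 5 + 5*q)
(P(W(0)) + L)² = ((5 + 5*(2 + 2*0)) + 71)² = ((5 + 5*(2 + 0)) + 71)² = ((5 + 5*2) + 71)² = ((5 + 10) + 71)² = (15 + 71)² = 86² = 7396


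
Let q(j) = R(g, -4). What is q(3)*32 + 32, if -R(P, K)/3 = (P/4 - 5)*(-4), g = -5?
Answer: -2368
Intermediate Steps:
R(P, K) = -60 + 3*P (R(P, K) = -3*(P/4 - 5)*(-4) = -3*(-5 + P/4)*(-4) = -3*(20 - P) = -60 + 3*P)
q(j) = -75 (q(j) = -60 + 3*(-5) = -60 - 15 = -75)
q(3)*32 + 32 = -75*32 + 32 = -2400 + 32 = -2368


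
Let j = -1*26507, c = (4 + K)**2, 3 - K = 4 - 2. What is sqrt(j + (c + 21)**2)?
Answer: I*sqrt(24391) ≈ 156.18*I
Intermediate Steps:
K = 1 (K = 3 - (4 - 2) = 3 - 1*2 = 3 - 2 = 1)
c = 25 (c = (4 + 1)**2 = 5**2 = 25)
j = -26507
sqrt(j + (c + 21)**2) = sqrt(-26507 + (25 + 21)**2) = sqrt(-26507 + 46**2) = sqrt(-26507 + 2116) = sqrt(-24391) = I*sqrt(24391)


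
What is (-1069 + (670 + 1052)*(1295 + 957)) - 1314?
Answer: 3875561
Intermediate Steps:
(-1069 + (670 + 1052)*(1295 + 957)) - 1314 = (-1069 + 1722*2252) - 1314 = (-1069 + 3877944) - 1314 = 3876875 - 1314 = 3875561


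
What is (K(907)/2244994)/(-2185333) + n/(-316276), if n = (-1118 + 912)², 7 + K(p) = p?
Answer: -26024192510120159/193958608235397569 ≈ -0.13417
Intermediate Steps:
K(p) = -7 + p
n = 42436 (n = (-206)² = 42436)
(K(907)/2244994)/(-2185333) + n/(-316276) = ((-7 + 907)/2244994)/(-2185333) + 42436/(-316276) = (900*(1/2244994))*(-1/2185333) + 42436*(-1/316276) = (450/1122497)*(-1/2185333) - 10609/79069 = -450/2453029736501 - 10609/79069 = -26024192510120159/193958608235397569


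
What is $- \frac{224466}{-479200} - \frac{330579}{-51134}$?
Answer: $\frac{42472825311}{6125853200} \approx 6.9334$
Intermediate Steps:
$- \frac{224466}{-479200} - \frac{330579}{-51134} = \left(-224466\right) \left(- \frac{1}{479200}\right) - - \frac{330579}{51134} = \frac{112233}{239600} + \frac{330579}{51134} = \frac{42472825311}{6125853200}$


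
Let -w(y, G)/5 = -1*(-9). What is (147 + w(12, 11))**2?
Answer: 10404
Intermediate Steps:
w(y, G) = -45 (w(y, G) = -(-5)*(-9) = -5*9 = -45)
(147 + w(12, 11))**2 = (147 - 45)**2 = 102**2 = 10404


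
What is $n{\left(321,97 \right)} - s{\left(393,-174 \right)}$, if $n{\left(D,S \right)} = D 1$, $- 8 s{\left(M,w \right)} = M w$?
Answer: $- \frac{32907}{4} \approx -8226.8$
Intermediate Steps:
$s{\left(M,w \right)} = - \frac{M w}{8}$
$n{\left(D,S \right)} = D$
$n{\left(321,97 \right)} - s{\left(393,-174 \right)} = 321 - \left(- \frac{1}{8}\right) 393 \left(-174\right) = 321 - \frac{34191}{4} = - \frac{32907}{4}$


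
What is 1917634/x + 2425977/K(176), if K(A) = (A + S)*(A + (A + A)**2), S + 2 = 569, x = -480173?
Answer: -58541517066313/14755946773040 ≈ -3.9673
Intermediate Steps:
S = 567 (S = -2 + 569 = 567)
K(A) = (567 + A)*(A + 4*A**2) (K(A) = (A + 567)*(A + (A + A)**2) = (567 + A)*(A + (2*A)**2) = (567 + A)*(A + 4*A**2))
1917634/x + 2425977/K(176) = 1917634/(-480173) + 2425977/((176*(567 + 4*176**2 + 2269*176))) = 1917634*(-1/480173) + 2425977/((176*(567 + 4*30976 + 399344))) = -1917634/480173 + 2425977/((176*(567 + 123904 + 399344))) = -1917634/480173 + 2425977/((176*523815)) = -1917634/480173 + 2425977/92191440 = -1917634/480173 + 2425977*(1/92191440) = -1917634/480173 + 808659/30730480 = -58541517066313/14755946773040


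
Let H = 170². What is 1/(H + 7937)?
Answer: 1/36837 ≈ 2.7147e-5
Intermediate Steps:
H = 28900
1/(H + 7937) = 1/(28900 + 7937) = 1/36837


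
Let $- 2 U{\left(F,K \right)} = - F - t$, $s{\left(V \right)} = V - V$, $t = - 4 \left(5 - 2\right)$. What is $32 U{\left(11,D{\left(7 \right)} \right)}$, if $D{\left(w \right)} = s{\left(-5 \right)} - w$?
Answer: $-16$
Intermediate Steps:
$t = -12$ ($t = \left(-4\right) 3 = -12$)
$s{\left(V \right)} = 0$
$D{\left(w \right)} = - w$ ($D{\left(w \right)} = 0 - w = - w$)
$U{\left(F,K \right)} = -6 + \frac{F}{2}$ ($U{\left(F,K \right)} = - \frac{- F - -12}{2} = - \frac{- F + 12}{2} = - \frac{12 - F}{2} = -6 + \frac{F}{2}$)
$32 U{\left(11,D{\left(7 \right)} \right)} = 32 \left(-6 + \frac{1}{2} \cdot 11\right) = 32 \left(-6 + \frac{11}{2}\right) = 32 \left(- \frac{1}{2}\right) = -16$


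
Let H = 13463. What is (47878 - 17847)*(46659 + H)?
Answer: 1805523782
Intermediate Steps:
(47878 - 17847)*(46659 + H) = (47878 - 17847)*(46659 + 13463) = 30031*60122 = 1805523782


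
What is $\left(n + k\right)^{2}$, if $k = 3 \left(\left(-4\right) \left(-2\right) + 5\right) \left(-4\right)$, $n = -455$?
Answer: $373321$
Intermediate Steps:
$k = -156$ ($k = 3 \left(8 + 5\right) \left(-4\right) = 3 \cdot 13 \left(-4\right) = 39 \left(-4\right) = -156$)
$\left(n + k\right)^{2} = \left(-455 - 156\right)^{2} = \left(-611\right)^{2} = 373321$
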